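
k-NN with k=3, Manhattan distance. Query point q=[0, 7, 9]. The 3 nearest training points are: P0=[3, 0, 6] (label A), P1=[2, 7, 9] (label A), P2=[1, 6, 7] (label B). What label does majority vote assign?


d(q,P0) = 13  (label A)
d(q,P1) = 2  (label A)
d(q,P2) = 4  (label B)
Votes: A=2, B=1
Majority → A

A


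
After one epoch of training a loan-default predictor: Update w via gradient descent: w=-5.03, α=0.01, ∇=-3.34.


w_new = w - α·∇
= -5.03 - 0.01·-3.34
= -5.03 + 0.0334
= -4.9966

-4.9966


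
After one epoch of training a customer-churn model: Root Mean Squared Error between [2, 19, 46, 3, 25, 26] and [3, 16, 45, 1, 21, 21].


MSE = 56/6 = 9.3333
RMSE = √(56/6) = 3.0551

3.0551


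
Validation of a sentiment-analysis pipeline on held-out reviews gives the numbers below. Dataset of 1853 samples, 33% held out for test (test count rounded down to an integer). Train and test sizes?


Test = ⌊1853·33/100⌋ = 611
Train = 1853 - 611 = 1242

Train: 1242, Test: 611


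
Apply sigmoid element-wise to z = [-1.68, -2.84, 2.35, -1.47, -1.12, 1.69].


σ(-1.68) = 1/(1+e^1.68) = 0.1571
σ(-2.84) = 1/(1+e^2.84) = 0.0552
σ(2.35) = 1/(1+e^-2.35) = 0.9129
σ(-1.47) = 1/(1+e^1.47) = 0.1869
σ(-1.12) = 1/(1+e^1.12) = 0.246
σ(1.69) = 1/(1+e^-1.69) = 0.8442
result = [0.1571, 0.0552, 0.9129, 0.1869, 0.246, 0.8442]

[0.1571, 0.0552, 0.9129, 0.1869, 0.246, 0.8442]


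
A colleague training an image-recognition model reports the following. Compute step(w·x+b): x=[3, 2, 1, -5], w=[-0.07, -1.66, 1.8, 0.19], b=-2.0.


z = (3)·(-0.07) + (2)·(-1.66) + (1)·(1.8) + (-5)·(0.19) - 2.0
  = -4.68
step(z) = 0 (z<0)

0


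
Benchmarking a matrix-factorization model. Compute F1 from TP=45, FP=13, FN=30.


Precision = 45/58 = 0.7759
Recall = 45/75 = 0.6
F1 = 2·P·R/(P+R) = 2·TP/(2·TP+FP+FN) = 90/(90+13+30) = 90/133 = 0.6767

0.6767


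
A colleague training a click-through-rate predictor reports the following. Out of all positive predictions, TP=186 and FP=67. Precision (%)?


Precision = TP/(TP+FP)
= 186/(186+67)
= 186/253 = 73.52%

73.52%


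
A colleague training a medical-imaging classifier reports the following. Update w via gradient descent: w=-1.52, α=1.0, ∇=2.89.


w_new = w - α·∇
= -1.52 - 1.0·2.89
= -1.52 - 2.89
= -4.41

-4.41


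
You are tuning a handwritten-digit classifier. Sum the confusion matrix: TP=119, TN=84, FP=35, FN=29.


Total = TP + TN + FP + FN
= 119 + 84 + 35 + 29
= 267
(Predicted positive: 154, predicted negative: 113)

267


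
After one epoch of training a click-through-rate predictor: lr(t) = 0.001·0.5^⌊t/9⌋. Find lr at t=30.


n_drops = ⌊30/9⌋ = 3
lr = 0.001·0.5^3 = 0.001·0.125 = 0.000125

0.000125


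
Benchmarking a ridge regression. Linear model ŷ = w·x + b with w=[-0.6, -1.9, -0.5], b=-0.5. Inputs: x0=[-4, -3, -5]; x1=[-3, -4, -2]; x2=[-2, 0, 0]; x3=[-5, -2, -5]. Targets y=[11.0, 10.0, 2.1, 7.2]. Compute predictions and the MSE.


ŷ0 = (-0.6)·(-4) + (-1.9)·(-3) + (-0.5)·(-5) - 0.5 = 10.1
ŷ1 = (-0.6)·(-3) + (-1.9)·(-4) + (-0.5)·(-2) - 0.5 = 9.9
ŷ2 = (-0.6)·(-2) + (-1.9)·(0) + (-0.5)·(0) - 0.5 = 0.7
ŷ3 = (-0.6)·(-5) + (-1.9)·(-2) + (-0.5)·(-5) - 0.5 = 8.8
errors² = [0.81, 0.01, 1.96, 2.56]
MSE = 5.3400/4 = 1.335

1.335


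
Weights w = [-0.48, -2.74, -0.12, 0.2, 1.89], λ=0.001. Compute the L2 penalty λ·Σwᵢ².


‖w‖₂² = (-0.48)² + (-2.74)² + (-0.12)² + (0.2)² + (1.89)²
     = 0.2304 + 7.5076 + 0.0144 + 0.04 + 3.5721
     = 11.3645
λ·‖w‖₂² = 0.001·11.3645 = 0.011364

0.011364


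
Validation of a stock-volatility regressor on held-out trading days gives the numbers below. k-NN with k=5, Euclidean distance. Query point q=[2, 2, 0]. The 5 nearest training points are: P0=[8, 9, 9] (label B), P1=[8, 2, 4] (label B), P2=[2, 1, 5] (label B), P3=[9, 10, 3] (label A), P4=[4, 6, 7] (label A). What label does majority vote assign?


d(q,P0) = 12.8841  (label B)
d(q,P1) = 7.2111  (label B)
d(q,P2) = 5.099  (label B)
d(q,P3) = 11.0454  (label A)
d(q,P4) = 8.3066  (label A)
Votes: A=2, B=3
Majority → B

B


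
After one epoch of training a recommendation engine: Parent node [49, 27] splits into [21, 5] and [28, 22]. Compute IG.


Parent = [49, 27], H_parent = 0.9387
H_left = 0.7063 (n=26), H_right = 0.9896 (n=50)
H_children = (26/76)·0.7063 + (50/76)·0.9896 = 0.8927
IG = 0.9387 - 0.8927 = 0.046

0.046


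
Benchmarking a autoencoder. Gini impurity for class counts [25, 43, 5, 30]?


Probabilities: [25/103, 43/103, 5/103, 30/103] ≈ [0.2427, 0.4175, 0.0485, 0.2913]
Σpᵢ² = (625 + 1849 + 25 + 900)/103² = 3399/10609
Gini = 1 - Σpᵢ² = 1 - 3399/10609 = 0.6796

0.6796


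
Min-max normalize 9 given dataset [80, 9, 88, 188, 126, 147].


min=9, max=188
(9-9)/(188-9) = 0/179 = 0.0

0.0


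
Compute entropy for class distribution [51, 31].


Probabilities: [51/82, 31/82] ≈ [0.622, 0.378]
H = -((51/82)·log₂(51/82) + (31/82)·log₂(31/82))
  = 0.9567 bits

0.9567 bits


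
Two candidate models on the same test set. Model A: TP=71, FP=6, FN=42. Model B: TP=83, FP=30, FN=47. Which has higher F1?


Model A: P=71/77=0.9221, R=71/113=0.6283, F1=2PR/(P+R)=2TP/(2TP+FP+FN)=142/190=0.7474
Model B: P=83/113=0.7345, R=83/130=0.6385, F1=2PR/(P+R)=2TP/(2TP+FP+FN)=166/243=0.6831
0.7474 > 0.6831 → Model A

Model A


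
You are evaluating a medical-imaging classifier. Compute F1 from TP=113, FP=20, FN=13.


Precision = 113/133 = 0.8496
Recall = 113/126 = 0.8968
F1 = 2·P·R/(P+R) = 2·TP/(2·TP+FP+FN) = 226/(226+20+13) = 226/259 = 0.8726

0.8726


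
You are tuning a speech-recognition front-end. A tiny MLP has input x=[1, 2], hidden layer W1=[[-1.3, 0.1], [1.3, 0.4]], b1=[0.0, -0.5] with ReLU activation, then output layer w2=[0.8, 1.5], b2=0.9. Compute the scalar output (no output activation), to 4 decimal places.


z1[0] = (-1.3)·(1) + (0.1)·(2) + 0.0 = -1.1
z1[1] = (1.3)·(1) + (0.4)·(2) - 0.5 = 1.6
h = ReLU(z1) = [0.0, 1.6]
output = (0.8)·(0.0) + (1.5)·(1.6) + 0.9 = 3.3

3.3


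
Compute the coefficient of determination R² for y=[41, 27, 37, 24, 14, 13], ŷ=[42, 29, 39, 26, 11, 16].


ȳ = 26
SS_res = Σ(y-ŷ)² = 31
SS_tot = Σ(y-ȳ)² = 664
R² = 1 - SS_res/SS_tot = 1 - 0.0467 = 0.9533

0.9533


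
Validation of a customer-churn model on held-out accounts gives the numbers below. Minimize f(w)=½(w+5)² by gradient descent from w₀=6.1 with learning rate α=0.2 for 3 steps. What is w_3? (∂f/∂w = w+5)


step 1: grad = 6.1+5 = 11.1; w = 6.1 - 0.2·(11.1) = 3.88
step 2: grad = 3.88+5 = 8.88; w = 3.88 - 0.2·(8.88) = 2.104
step 3: grad = 2.104+5 = 7.104; w = 2.104 - 0.2·(7.104) = 0.6832

0.6832


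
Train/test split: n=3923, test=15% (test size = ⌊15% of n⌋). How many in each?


Test = ⌊3923·15/100⌋ = 588
Train = 3923 - 588 = 3335

Train: 3335, Test: 588


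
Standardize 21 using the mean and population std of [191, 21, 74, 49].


μ = 83.75, σ = 64.6969
z = (21 - 83.75)/64.6969 = -0.9699

-0.9699


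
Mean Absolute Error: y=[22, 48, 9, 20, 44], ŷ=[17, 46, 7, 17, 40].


Absolute errors: |22-17|=5, |48-46|=2, |9-7|=2, |20-17|=3, |44-40|=4
Sum = 16
MAE = 16/5 = 16/5

16/5


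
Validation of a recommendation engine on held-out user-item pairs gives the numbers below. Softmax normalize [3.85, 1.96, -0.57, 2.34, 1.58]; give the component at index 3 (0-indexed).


Exponentials: e^3.85=46.9931, e^1.96=7.0993, e^-0.57=0.5655, e^2.34=10.3812, e^1.58=4.855
Sum = 69.8941
Softmax = [0.6723, 0.1016, 0.0081, 0.1485, 0.0695]
p[3] = 10.3812/69.8941 = 0.1485

0.1485


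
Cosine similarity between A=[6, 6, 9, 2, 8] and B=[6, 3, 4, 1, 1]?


A·B = 6·6 + 6·3 + 9·4 + 2·1 + 8·1 = 100
‖A‖ = √221 = 14.8661, ‖B‖ = √63 = 7.9373
cos = 100/(√221·√63) = 100/√13923 = 0.8475

0.8475


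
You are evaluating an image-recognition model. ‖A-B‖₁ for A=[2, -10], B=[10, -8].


d = |2-10| + |-10+ 8|
  = 8 + 2
  = 10

10


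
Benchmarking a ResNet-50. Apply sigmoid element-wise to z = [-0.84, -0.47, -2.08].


σ(-0.84) = 1/(1+e^0.84) = 0.3015
σ(-0.47) = 1/(1+e^0.47) = 0.3846
σ(-2.08) = 1/(1+e^2.08) = 0.1111
result = [0.3015, 0.3846, 0.1111]

[0.3015, 0.3846, 0.1111]


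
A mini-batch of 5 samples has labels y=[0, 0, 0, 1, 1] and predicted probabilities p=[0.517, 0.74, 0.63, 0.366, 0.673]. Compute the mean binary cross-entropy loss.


L[0] = -ln(1-0.517) = -ln(0.483) = 0.7277
L[1] = -ln(1-0.74) = -ln(0.26) = 1.3471
L[2] = -ln(1-0.63) = -ln(0.37) = 0.9943
L[3] = -ln(0.366) = 1.0051
L[4] = -ln(0.673) = 0.396
mean = (0.7277 + 1.3471 + 0.9943 + 1.0051 + 0.396)/5 = 0.894

0.894


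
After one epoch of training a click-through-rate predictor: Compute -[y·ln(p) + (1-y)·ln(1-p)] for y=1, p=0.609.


BCE = -[y·ln(p) + (1-y)·ln(1-p)]
= -1·ln(0.609) - 0
= -ln(0.609) = 0.4959

0.4959


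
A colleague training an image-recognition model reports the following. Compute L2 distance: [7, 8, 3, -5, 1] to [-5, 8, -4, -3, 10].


d = √((7+ 5)² + (8-8)² + (3+ 4)² + (-5+ 3)² + (1-10)²)
  = √(144 + 0 + 49 + 4 + 81)
  = √278 = 16.6733

16.6733


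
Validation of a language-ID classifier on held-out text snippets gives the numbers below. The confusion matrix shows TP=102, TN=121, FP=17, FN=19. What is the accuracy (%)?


Accuracy = (TP+TN)/(TP+TN+FP+FN)
= (102+121)/(259)
= 223/259 = 86.1%

86.1%


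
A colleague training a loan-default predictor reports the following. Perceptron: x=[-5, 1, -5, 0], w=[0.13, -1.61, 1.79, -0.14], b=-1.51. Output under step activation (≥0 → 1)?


z = (-5)·(0.13) + (1)·(-1.61) + (-5)·(1.79) + (0)·(-0.14) - 1.51
  = -12.72
step(z) = 0 (z<0)

0


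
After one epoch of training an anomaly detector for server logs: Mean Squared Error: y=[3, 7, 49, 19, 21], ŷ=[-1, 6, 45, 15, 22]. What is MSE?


Squared errors: (3+ 1)²=16, (7-6)²=1, (49-45)²=16, (19-15)²=16, (21-22)²=1
Sum = 50
MSE = 50/5 = 10

10


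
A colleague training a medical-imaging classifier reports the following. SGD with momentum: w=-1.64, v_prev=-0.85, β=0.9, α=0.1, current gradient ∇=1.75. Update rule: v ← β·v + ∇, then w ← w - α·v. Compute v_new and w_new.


v_new = 0.9·-0.85 + 1.75 = -0.765 + 1.75 = 0.985
w_new = -1.64 - 0.1·0.985 = -1.64 - 0.0985 = -1.7385

v_new=0.985, w_new=-1.7385


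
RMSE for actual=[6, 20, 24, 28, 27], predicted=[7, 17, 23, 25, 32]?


MSE = 45/5 = 9
RMSE = √(45/5) = 3.0

3.0


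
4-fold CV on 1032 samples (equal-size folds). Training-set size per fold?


Fold size = 1032/4 = 258
Training per fold = 1032 - 258 = 774

774


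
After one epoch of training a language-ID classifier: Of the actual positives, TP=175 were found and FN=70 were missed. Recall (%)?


Recall = TP/(TP+FN)
= 175/(175+70)
= 175/245 = 71.43%

71.43%


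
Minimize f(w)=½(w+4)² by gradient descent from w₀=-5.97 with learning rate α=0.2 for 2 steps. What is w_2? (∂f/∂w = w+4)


step 1: grad = -5.97+4 = -1.97; w = -5.97 - 0.2·(-1.97) = -5.576
step 2: grad = -5.576+4 = -1.576; w = -5.576 - 0.2·(-1.576) = -5.2608

-5.2608


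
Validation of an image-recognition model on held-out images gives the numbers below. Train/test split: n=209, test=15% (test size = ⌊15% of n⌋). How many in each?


Test = ⌊209·15/100⌋ = 31
Train = 209 - 31 = 178

Train: 178, Test: 31


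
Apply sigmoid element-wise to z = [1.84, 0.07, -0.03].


σ(1.84) = 1/(1+e^-1.84) = 0.8629
σ(0.07) = 1/(1+e^-0.07) = 0.5175
σ(-0.03) = 1/(1+e^0.03) = 0.4925
result = [0.8629, 0.5175, 0.4925]

[0.8629, 0.5175, 0.4925]


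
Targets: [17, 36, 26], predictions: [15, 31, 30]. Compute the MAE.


Absolute errors: |17-15|=2, |36-31|=5, |26-30|=4
Sum = 11
MAE = 11/3 = 11/3

11/3


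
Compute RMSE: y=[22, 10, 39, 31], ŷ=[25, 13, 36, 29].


MSE = 31/4 = 7.75
RMSE = √(31/4) = 2.7839

2.7839


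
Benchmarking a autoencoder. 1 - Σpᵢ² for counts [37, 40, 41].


Probabilities: [37/118, 40/118, 41/118] ≈ [0.3136, 0.339, 0.3475]
Σpᵢ² = (1369 + 1600 + 1681)/118² = 4650/13924
Gini = 1 - Σpᵢ² = 1 - 4650/13924 = 0.666

0.666


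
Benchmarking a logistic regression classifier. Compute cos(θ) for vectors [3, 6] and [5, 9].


A·B = 3·5 + 6·9 = 69
‖A‖ = √45 = 6.7082, ‖B‖ = √106 = 10.2956
cos = 69/(√45·√106) = 69/√4770 = 0.9991

0.9991


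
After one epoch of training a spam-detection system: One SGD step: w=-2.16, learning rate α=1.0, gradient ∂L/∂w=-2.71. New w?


w_new = w - α·∇
= -2.16 - 1.0·-2.71
= -2.16 + 2.71
= 0.55

0.55


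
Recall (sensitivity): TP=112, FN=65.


Recall = TP/(TP+FN)
= 112/(112+65)
= 112/177 = 63.28%

63.28%


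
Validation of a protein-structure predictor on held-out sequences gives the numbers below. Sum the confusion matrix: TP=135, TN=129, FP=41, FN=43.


Total = TP + TN + FP + FN
= 135 + 129 + 41 + 43
= 348
(Predicted positive: 176, predicted negative: 172)

348


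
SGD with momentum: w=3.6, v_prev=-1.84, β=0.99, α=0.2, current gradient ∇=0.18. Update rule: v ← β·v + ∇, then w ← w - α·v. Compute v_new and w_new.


v_new = 0.99·-1.84 + 0.18 = -1.8216 + 0.18 = -1.6416
w_new = 3.6 - 0.2·-1.6416 = 3.6 + 0.32832 = 3.92832

v_new=-1.6416, w_new=3.92832


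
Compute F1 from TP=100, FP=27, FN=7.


Precision = 100/127 = 0.7874
Recall = 100/107 = 0.9346
F1 = 2·P·R/(P+R) = 2·TP/(2·TP+FP+FN) = 200/(200+27+7) = 200/234 = 0.8547

0.8547


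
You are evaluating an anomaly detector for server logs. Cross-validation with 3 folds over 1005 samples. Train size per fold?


Fold size = 1005/3 = 335
Training per fold = 1005 - 335 = 670

670


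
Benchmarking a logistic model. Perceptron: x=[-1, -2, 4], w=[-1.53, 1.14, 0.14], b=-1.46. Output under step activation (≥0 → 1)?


z = (-1)·(-1.53) + (-2)·(1.14) + (4)·(0.14) - 1.46
  = -1.65
step(z) = 0 (z<0)

0


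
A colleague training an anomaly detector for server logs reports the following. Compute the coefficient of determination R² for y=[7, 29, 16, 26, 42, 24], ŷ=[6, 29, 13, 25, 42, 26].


ȳ = 24
SS_res = Σ(y-ŷ)² = 15
SS_tot = Σ(y-ȳ)² = 706
R² = 1 - SS_res/SS_tot = 1 - 0.0212 = 0.9788

0.9788


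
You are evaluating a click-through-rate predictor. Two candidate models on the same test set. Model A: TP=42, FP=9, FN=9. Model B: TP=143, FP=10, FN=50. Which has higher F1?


Model A: P=42/51=0.8235, R=42/51=0.8235, F1=2PR/(P+R)=2TP/(2TP+FP+FN)=84/102=0.8235
Model B: P=143/153=0.9346, R=143/193=0.7409, F1=2PR/(P+R)=2TP/(2TP+FP+FN)=286/346=0.8266
0.8235 < 0.8266 → Model B

Model B


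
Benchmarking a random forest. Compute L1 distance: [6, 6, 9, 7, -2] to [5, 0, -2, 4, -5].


d = |6-5| + |6-0| + |9+ 2| + |7-4| + |-2+ 5|
  = 1 + 6 + 11 + 3 + 3
  = 24

24


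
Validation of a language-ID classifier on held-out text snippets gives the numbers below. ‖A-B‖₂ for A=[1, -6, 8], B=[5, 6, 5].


d = √((1-5)² + (-6-6)² + (8-5)²)
  = √(16 + 144 + 9)
  = √169 = 13.0

13.0


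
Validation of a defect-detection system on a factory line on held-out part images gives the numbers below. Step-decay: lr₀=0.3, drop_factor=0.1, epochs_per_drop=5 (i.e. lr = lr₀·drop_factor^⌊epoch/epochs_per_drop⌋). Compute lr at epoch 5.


n_drops = ⌊5/5⌋ = 1
lr = 0.3·0.1^1 = 0.3·0.1 = 0.03

0.03


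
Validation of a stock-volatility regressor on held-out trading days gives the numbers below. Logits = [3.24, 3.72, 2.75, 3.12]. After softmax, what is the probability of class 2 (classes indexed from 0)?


Exponentials: e^3.24=25.5337, e^3.72=41.2644, e^2.75=15.6426, e^3.12=22.6464
Sum = 105.0871
Softmax = [0.243, 0.3927, 0.1489, 0.2155]
p[2] = 15.6426/105.0871 = 0.1489

0.1489


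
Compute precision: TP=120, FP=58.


Precision = TP/(TP+FP)
= 120/(120+58)
= 120/178 = 67.42%

67.42%


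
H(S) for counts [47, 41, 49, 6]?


Probabilities: [47/143, 41/143, 49/143, 6/143] ≈ [0.3287, 0.2867, 0.3427, 0.042]
H = -((47/143)·log₂(47/143) + (41/143)·log₂(41/143) + (49/143)·log₂(49/143) + (6/143)·log₂(6/143))
  = 1.7658 bits

1.7658 bits


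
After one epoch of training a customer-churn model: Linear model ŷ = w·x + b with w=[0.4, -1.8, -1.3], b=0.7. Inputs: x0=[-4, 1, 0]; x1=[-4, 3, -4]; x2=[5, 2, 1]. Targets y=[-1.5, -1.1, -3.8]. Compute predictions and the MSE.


ŷ0 = (0.4)·(-4) + (-1.8)·(1) + (-1.3)·(0) + 0.7 = -2.7
ŷ1 = (0.4)·(-4) + (-1.8)·(3) + (-1.3)·(-4) + 0.7 = -1.1
ŷ2 = (0.4)·(5) + (-1.8)·(2) + (-1.3)·(1) + 0.7 = -2.2
errors² = [1.44, 0.0, 2.56]
MSE = 4.0000/3 = 1.3333

1.3333


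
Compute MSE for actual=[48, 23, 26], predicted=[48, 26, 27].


Squared errors: (48-48)²=0, (23-26)²=9, (26-27)²=1
Sum = 10
MSE = 10/3 = 10/3

10/3


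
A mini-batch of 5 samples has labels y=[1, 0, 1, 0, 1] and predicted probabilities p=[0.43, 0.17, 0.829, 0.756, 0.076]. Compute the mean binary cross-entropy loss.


L[0] = -ln(0.43) = 0.844
L[1] = -ln(1-0.17) = -ln(0.83) = 0.1863
L[2] = -ln(0.829) = 0.1875
L[3] = -ln(1-0.756) = -ln(0.244) = 1.4106
L[4] = -ln(0.076) = 2.577
mean = (0.844 + 0.1863 + 0.1875 + 1.4106 + 2.577)/5 = 1.0411

1.0411


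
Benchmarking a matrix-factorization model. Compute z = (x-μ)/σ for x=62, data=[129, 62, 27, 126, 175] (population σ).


μ = 103.8, σ = 52.6171
z = (62 - 103.8)/52.6171 = -0.7944

-0.7944


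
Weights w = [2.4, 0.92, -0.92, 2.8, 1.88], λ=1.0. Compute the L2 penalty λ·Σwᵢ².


‖w‖₂² = (2.4)² + (0.92)² + (-0.92)² + (2.8)² + (1.88)²
     = 5.76 + 0.8464 + 0.8464 + 7.84 + 3.5344
     = 18.8272
λ·‖w‖₂² = 1.0·18.8272 = 18.8272

18.8272


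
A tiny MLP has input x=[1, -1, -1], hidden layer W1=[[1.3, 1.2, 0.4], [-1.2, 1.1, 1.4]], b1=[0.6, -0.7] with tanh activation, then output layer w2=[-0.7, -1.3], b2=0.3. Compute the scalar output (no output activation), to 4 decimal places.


z1[0] = (1.3)·(1) + (1.2)·(-1) + (0.4)·(-1) + 0.6 = 0.3
z1[1] = (-1.2)·(1) + (1.1)·(-1) + (1.4)·(-1) - 0.7 = -4.4
h = tanh(z1) = [0.2913, -0.9997]
output = (-0.7)·(0.2913) + (-1.3)·(-0.9997) + 0.3 = 1.3957

1.3957


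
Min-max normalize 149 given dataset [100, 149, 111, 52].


min=52, max=149
(149-52)/(149-52) = 97/97 = 1.0

1.0


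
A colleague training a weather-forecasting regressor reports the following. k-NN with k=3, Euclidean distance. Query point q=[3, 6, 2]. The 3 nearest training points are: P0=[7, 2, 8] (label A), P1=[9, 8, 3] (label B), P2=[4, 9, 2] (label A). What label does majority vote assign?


d(q,P0) = 8.2462  (label A)
d(q,P1) = 6.4031  (label B)
d(q,P2) = 3.1623  (label A)
Votes: A=2, B=1
Majority → A

A


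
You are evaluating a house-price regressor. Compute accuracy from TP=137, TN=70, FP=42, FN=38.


Accuracy = (TP+TN)/(TP+TN+FP+FN)
= (137+70)/(287)
= 207/287 = 72.13%

72.13%


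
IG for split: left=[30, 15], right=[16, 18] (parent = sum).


Parent = [46, 33], H_parent = 0.9804
H_left = 0.9183 (n=45), H_right = 0.9975 (n=34)
H_children = (45/79)·0.9183 + (34/79)·0.9975 = 0.9524
IG = 0.9804 - 0.9524 = 0.028

0.028


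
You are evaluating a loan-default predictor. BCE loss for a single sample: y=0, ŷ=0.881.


BCE = -[y·ln(p) + (1-y)·ln(1-p)]
= -0 - 1·ln(1-0.881)
= -ln(0.119) = 2.1286

2.1286


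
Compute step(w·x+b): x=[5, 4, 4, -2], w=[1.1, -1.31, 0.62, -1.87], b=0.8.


z = (5)·(1.1) + (4)·(-1.31) + (4)·(0.62) + (-2)·(-1.87) + 0.8
  = 7.28
step(z) = 1 (z≥0)

1


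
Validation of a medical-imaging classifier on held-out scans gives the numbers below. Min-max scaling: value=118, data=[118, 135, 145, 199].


min=118, max=199
(118-118)/(199-118) = 0/81 = 0.0

0.0


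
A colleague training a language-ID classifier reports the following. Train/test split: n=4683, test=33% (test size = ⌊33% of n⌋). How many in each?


Test = ⌊4683·33/100⌋ = 1545
Train = 4683 - 1545 = 3138

Train: 3138, Test: 1545


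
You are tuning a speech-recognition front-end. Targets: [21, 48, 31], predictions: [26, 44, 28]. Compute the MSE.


Squared errors: (21-26)²=25, (48-44)²=16, (31-28)²=9
Sum = 50
MSE = 50/3 = 50/3

50/3


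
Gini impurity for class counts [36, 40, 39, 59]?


Probabilities: [36/174, 40/174, 39/174, 59/174] ≈ [0.2069, 0.2299, 0.2241, 0.3391]
Σpᵢ² = (1296 + 1600 + 1521 + 3481)/174² = 7898/30276
Gini = 1 - Σpᵢ² = 1 - 7898/30276 = 0.7391

0.7391


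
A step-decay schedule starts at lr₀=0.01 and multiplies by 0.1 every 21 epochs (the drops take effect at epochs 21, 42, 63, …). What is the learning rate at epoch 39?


n_drops = ⌊39/21⌋ = 1
lr = 0.01·0.1^1 = 0.01·0.1 = 0.001

0.001


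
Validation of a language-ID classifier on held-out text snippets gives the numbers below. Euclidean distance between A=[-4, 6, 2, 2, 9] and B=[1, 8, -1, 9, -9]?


d = √((-4-1)² + (6-8)² + (2+ 1)² + (2-9)² + (9+ 9)²)
  = √(25 + 4 + 9 + 49 + 324)
  = √411 = 20.2731

20.2731


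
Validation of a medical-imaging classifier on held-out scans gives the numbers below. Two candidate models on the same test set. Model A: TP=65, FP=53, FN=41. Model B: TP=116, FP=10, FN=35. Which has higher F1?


Model A: P=65/118=0.5508, R=65/106=0.6132, F1=2PR/(P+R)=2TP/(2TP+FP+FN)=130/224=0.5804
Model B: P=116/126=0.9206, R=116/151=0.7682, F1=2PR/(P+R)=2TP/(2TP+FP+FN)=232/277=0.8375
0.5804 < 0.8375 → Model B

Model B


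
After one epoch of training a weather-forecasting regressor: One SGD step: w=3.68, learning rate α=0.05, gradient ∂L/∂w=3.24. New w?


w_new = w - α·∇
= 3.68 - 0.05·3.24
= 3.68 - 0.162
= 3.518

3.518


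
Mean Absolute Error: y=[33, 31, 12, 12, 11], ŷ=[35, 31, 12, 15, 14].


Absolute errors: |33-35|=2, |31-31|=0, |12-12|=0, |12-15|=3, |11-14|=3
Sum = 8
MAE = 8/5 = 8/5

8/5


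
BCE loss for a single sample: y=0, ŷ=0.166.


BCE = -[y·ln(p) + (1-y)·ln(1-p)]
= -0 - 1·ln(1-0.166)
= -ln(0.834) = 0.1815

0.1815


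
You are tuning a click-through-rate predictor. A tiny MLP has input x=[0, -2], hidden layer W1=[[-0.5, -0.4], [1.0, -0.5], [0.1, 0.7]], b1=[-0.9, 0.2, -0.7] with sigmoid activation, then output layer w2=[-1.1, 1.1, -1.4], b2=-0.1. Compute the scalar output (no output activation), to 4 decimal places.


z1[0] = (-0.5)·(0) + (-0.4)·(-2) - 0.9 = -0.1
z1[1] = (1.0)·(0) + (-0.5)·(-2) + 0.2 = 1.2
z1[2] = (0.1)·(0) + (0.7)·(-2) - 0.7 = -2.1
h = sigmoid(z1) = [0.475, 0.7685, 0.1091]
output = (-1.1)·(0.475) + (1.1)·(0.7685) + (-1.4)·(0.1091) - 0.1 = 0.0701

0.0701


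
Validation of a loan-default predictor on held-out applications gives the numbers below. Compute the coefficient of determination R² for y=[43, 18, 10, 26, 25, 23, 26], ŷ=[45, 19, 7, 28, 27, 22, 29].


ȳ = 24.4286
SS_res = Σ(y-ŷ)² = 32
SS_tot = Σ(y-ȳ)² = 601.71
R² = 1 - SS_res/SS_tot = 1 - 0.0532 = 0.9468

0.9468


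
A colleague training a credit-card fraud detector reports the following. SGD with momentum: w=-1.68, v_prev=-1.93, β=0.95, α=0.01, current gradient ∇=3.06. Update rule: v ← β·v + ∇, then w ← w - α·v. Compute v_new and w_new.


v_new = 0.95·-1.93 + 3.06 = -1.8335 + 3.06 = 1.2265
w_new = -1.68 - 0.01·1.2265 = -1.68 - 0.012265 = -1.692265

v_new=1.2265, w_new=-1.692265


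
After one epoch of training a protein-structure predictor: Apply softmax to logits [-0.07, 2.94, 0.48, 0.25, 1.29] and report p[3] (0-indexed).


Exponentials: e^-0.07=0.9324, e^2.94=18.9158, e^0.48=1.6161, e^0.25=1.284, e^1.29=3.6328
Sum = 26.3811
Softmax = [0.0353, 0.717, 0.0613, 0.0487, 0.1377]
p[3] = 1.284/26.3811 = 0.0487

0.0487


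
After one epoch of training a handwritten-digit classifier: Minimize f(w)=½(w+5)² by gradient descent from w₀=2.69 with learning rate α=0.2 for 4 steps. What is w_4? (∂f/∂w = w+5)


step 1: grad = 2.69+5 = 7.69; w = 2.69 - 0.2·(7.69) = 1.152
step 2: grad = 1.152+5 = 6.152; w = 1.152 - 0.2·(6.152) = -0.0784
step 3: grad = -0.0784+5 = 4.9216; w = -0.0784 - 0.2·(4.9216) = -1.06272
step 4: grad = -1.06272+5 = 3.93728; w = -1.06272 - 0.2·(3.93728) = -1.850176

-1.850176


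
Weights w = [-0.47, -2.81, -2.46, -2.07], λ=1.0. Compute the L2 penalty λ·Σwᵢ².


‖w‖₂² = (-0.47)² + (-2.81)² + (-2.46)² + (-2.07)²
     = 0.2209 + 7.8961 + 6.0516 + 4.2849
     = 18.4535
λ·‖w‖₂² = 1.0·18.4535 = 18.4535

18.4535


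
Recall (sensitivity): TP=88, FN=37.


Recall = TP/(TP+FN)
= 88/(88+37)
= 88/125 = 70.4%

70.4%


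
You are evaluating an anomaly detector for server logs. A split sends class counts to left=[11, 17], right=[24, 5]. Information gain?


Parent = [35, 22], H_parent = 0.9621
H_left = 0.9666 (n=28), H_right = 0.6632 (n=29)
H_children = (28/57)·0.9666 + (29/57)·0.6632 = 0.8122
IG = 0.9621 - 0.8122 = 0.1499

0.1499


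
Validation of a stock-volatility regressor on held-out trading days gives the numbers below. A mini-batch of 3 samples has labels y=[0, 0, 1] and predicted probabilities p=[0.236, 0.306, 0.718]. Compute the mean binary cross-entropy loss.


L[0] = -ln(1-0.236) = -ln(0.764) = 0.2692
L[1] = -ln(1-0.306) = -ln(0.694) = 0.3653
L[2] = -ln(0.718) = 0.3313
mean = (0.2692 + 0.3653 + 0.3313)/3 = 0.3219

0.3219


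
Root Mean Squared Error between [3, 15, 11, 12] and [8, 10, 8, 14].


MSE = 63/4 = 15.75
RMSE = √(63/4) = 3.9686

3.9686


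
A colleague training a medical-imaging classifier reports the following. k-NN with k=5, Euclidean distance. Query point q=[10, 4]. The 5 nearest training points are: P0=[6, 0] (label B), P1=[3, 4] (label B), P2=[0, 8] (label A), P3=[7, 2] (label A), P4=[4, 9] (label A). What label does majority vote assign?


d(q,P0) = 5.6569  (label B)
d(q,P1) = 7.0  (label B)
d(q,P2) = 10.7703  (label A)
d(q,P3) = 3.6056  (label A)
d(q,P4) = 7.8102  (label A)
Votes: A=3, B=2
Majority → A

A


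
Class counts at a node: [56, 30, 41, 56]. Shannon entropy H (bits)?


Probabilities: [56/183, 30/183, 41/183, 56/183] ≈ [0.306, 0.1639, 0.224, 0.306]
H = -((56/183)·log₂(56/183) + (30/183)·log₂(30/183) + (41/183)·log₂(41/183) + (56/183)·log₂(56/183))
  = 1.9567 bits

1.9567 bits


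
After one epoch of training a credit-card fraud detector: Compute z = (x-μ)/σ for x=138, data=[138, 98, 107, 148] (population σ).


μ = 122.75, σ = 20.8011
z = (138 - 122.75)/20.8011 = 0.7331

0.7331


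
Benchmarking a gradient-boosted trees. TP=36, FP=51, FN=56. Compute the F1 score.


Precision = 36/87 = 0.4138
Recall = 36/92 = 0.3913
F1 = 2·P·R/(P+R) = 2·TP/(2·TP+FP+FN) = 72/(72+51+56) = 72/179 = 0.4022

0.4022


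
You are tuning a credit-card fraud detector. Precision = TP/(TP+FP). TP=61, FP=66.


Precision = TP/(TP+FP)
= 61/(61+66)
= 61/127 = 48.03%

48.03%


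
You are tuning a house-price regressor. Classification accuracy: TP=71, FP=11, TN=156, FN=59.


Accuracy = (TP+TN)/(TP+TN+FP+FN)
= (71+156)/(297)
= 227/297 = 76.43%

76.43%


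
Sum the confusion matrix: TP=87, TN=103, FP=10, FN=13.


Total = TP + TN + FP + FN
= 87 + 103 + 10 + 13
= 213
(Predicted positive: 97, predicted negative: 116)

213


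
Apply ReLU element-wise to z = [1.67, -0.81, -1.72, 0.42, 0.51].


ReLU(1.67) = max(0, 1.67) = 1.67
ReLU(-0.81) = max(0, -0.81) = 0.0
ReLU(-1.72) = max(0, -1.72) = 0.0
ReLU(0.42) = max(0, 0.42) = 0.42
ReLU(0.51) = max(0, 0.51) = 0.51
result = [1.67, 0.0, 0.0, 0.42, 0.51]

[1.67, 0.0, 0.0, 0.42, 0.51]


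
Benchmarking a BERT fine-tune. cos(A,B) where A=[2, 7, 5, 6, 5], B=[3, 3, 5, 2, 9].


A·B = 2·3 + 7·3 + 5·5 + 6·2 + 5·9 = 109
‖A‖ = √139 = 11.7898, ‖B‖ = √128 = 11.3137
cos = 109/(√139·√128) = 109/√17792 = 0.8172

0.8172


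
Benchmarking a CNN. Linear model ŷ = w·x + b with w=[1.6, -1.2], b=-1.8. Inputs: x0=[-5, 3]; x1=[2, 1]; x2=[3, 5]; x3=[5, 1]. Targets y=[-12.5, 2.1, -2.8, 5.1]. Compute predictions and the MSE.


ŷ0 = (1.6)·(-5) + (-1.2)·(3) - 1.8 = -13.4
ŷ1 = (1.6)·(2) + (-1.2)·(1) - 1.8 = 0.2
ŷ2 = (1.6)·(3) + (-1.2)·(5) - 1.8 = -3.0
ŷ3 = (1.6)·(5) + (-1.2)·(1) - 1.8 = 5.0
errors² = [0.81, 3.61, 0.04, 0.01]
MSE = 4.4700/4 = 1.1175

1.1175


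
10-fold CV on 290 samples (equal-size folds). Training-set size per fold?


Fold size = 290/10 = 29
Training per fold = 290 - 29 = 261

261


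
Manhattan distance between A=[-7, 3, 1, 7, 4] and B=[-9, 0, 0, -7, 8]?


d = |-7+ 9| + |3-0| + |1-0| + |7+ 7| + |4-8|
  = 2 + 3 + 1 + 14 + 4
  = 24

24


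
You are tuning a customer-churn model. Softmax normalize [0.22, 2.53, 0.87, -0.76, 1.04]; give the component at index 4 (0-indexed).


Exponentials: e^0.22=1.2461, e^2.53=12.5535, e^0.87=2.3869, e^-0.76=0.4677, e^1.04=2.8292
Sum = 19.4834
Softmax = [0.064, 0.6443, 0.1225, 0.024, 0.1452]
p[4] = 2.8292/19.4834 = 0.1452

0.1452


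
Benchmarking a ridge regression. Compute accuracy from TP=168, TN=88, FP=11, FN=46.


Accuracy = (TP+TN)/(TP+TN+FP+FN)
= (168+88)/(313)
= 256/313 = 81.79%

81.79%


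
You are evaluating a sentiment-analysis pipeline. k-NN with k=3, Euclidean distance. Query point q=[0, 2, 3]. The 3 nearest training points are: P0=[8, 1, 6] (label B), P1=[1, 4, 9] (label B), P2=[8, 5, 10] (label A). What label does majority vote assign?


d(q,P0) = 8.6023  (label B)
d(q,P1) = 6.4031  (label B)
d(q,P2) = 11.0454  (label A)
Votes: A=1, B=2
Majority → B

B


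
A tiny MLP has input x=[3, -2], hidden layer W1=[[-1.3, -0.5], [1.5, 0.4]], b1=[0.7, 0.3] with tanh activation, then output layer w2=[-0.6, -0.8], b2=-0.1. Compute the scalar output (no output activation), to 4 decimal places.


z1[0] = (-1.3)·(3) + (-0.5)·(-2) + 0.7 = -2.2
z1[1] = (1.5)·(3) + (0.4)·(-2) + 0.3 = 4.0
h = tanh(z1) = [-0.9757, 0.9993]
output = (-0.6)·(-0.9757) + (-0.8)·(0.9993) - 0.1 = -0.314

-0.314


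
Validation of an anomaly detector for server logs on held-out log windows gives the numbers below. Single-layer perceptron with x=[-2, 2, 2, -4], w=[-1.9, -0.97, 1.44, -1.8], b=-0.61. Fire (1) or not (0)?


z = (-2)·(-1.9) + (2)·(-0.97) + (2)·(1.44) + (-4)·(-1.8) - 0.61
  = 11.33
step(z) = 1 (z≥0)

1


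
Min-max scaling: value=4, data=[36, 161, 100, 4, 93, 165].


min=4, max=165
(4-4)/(165-4) = 0/161 = 0.0

0.0


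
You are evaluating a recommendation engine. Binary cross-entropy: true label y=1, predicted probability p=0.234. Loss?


BCE = -[y·ln(p) + (1-y)·ln(1-p)]
= -1·ln(0.234) - 0
= -ln(0.234) = 1.4524

1.4524


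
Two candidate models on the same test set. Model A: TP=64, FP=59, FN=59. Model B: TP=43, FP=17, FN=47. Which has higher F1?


Model A: P=64/123=0.5203, R=64/123=0.5203, F1=2PR/(P+R)=2TP/(2TP+FP+FN)=128/246=0.5203
Model B: P=43/60=0.7167, R=43/90=0.4778, F1=2PR/(P+R)=2TP/(2TP+FP+FN)=86/150=0.5733
0.5203 < 0.5733 → Model B

Model B


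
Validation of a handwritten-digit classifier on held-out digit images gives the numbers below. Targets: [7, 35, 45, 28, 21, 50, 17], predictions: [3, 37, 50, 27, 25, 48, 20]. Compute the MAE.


Absolute errors: |7-3|=4, |35-37|=2, |45-50|=5, |28-27|=1, |21-25|=4, |50-48|=2, |17-20|=3
Sum = 21
MAE = 21/7 = 3

3


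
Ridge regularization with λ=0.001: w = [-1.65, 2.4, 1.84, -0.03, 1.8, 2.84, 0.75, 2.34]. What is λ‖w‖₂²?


‖w‖₂² = (-1.65)² + (2.4)² + (1.84)² + (-0.03)² + (1.8)² + (2.84)² + (0.75)² + (2.34)²
     = 2.7225 + 5.76 + 3.3856 + 0.0009 + 3.24 + 8.0656 + 0.5625 + 5.4756
     = 29.2127
λ·‖w‖₂² = 0.001·29.2127 = 0.029213

0.029213


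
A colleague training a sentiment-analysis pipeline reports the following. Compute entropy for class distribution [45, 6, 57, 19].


Probabilities: [45/127, 6/127, 57/127, 19/127] ≈ [0.3543, 0.0472, 0.4488, 0.1496]
H = -((45/127)·log₂(45/127) + (6/127)·log₂(6/127) + (57/127)·log₂(57/127) + (19/127)·log₂(19/127))
  = 1.6672 bits

1.6672 bits


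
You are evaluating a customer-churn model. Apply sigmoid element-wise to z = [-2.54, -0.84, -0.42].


σ(-2.54) = 1/(1+e^2.54) = 0.0731
σ(-0.84) = 1/(1+e^0.84) = 0.3015
σ(-0.42) = 1/(1+e^0.42) = 0.3965
result = [0.0731, 0.3015, 0.3965]

[0.0731, 0.3015, 0.3965]


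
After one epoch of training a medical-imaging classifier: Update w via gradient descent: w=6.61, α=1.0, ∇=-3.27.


w_new = w - α·∇
= 6.61 - 1.0·-3.27
= 6.61 + 3.27
= 9.88

9.88


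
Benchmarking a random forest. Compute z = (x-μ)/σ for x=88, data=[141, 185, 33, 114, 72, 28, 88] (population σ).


μ = 94.4286, σ = 52.7605
z = (88 - 94.4286)/52.7605 = -0.1218

-0.1218


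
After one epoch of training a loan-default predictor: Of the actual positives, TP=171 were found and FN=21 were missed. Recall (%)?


Recall = TP/(TP+FN)
= 171/(171+21)
= 171/192 = 89.06%

89.06%


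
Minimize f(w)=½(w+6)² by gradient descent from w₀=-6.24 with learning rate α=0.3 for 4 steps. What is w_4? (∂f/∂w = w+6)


step 1: grad = -6.24+6 = -0.24; w = -6.24 - 0.3·(-0.24) = -6.168
step 2: grad = -6.168+6 = -0.168; w = -6.168 - 0.3·(-0.168) = -6.1176
step 3: grad = -6.1176+6 = -0.1176; w = -6.1176 - 0.3·(-0.1176) = -6.08232
step 4: grad = -6.08232+6 = -0.08232; w = -6.08232 - 0.3·(-0.08232) = -6.057624

-6.057624


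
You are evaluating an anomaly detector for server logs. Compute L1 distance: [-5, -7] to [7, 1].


d = |-5-7| + |-7-1|
  = 12 + 8
  = 20

20


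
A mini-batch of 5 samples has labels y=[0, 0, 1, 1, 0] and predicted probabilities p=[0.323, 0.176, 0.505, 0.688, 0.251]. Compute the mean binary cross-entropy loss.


L[0] = -ln(1-0.323) = -ln(0.677) = 0.3901
L[1] = -ln(1-0.176) = -ln(0.824) = 0.1936
L[2] = -ln(0.505) = 0.6832
L[3] = -ln(0.688) = 0.374
L[4] = -ln(1-0.251) = -ln(0.749) = 0.289
mean = (0.3901 + 0.1936 + 0.6832 + 0.374 + 0.289)/5 = 0.386

0.386


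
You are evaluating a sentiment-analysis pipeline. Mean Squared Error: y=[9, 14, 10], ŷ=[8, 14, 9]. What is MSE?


Squared errors: (9-8)²=1, (14-14)²=0, (10-9)²=1
Sum = 2
MSE = 2/3 = 2/3

2/3


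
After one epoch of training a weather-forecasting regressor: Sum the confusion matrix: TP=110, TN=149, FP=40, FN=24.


Total = TP + TN + FP + FN
= 110 + 149 + 40 + 24
= 323
(Predicted positive: 150, predicted negative: 173)

323


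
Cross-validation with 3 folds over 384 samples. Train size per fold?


Fold size = 384/3 = 128
Training per fold = 384 - 128 = 256

256


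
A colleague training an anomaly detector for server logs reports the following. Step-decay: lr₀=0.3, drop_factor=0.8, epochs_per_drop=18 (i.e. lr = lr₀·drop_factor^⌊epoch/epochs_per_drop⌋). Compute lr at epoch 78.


n_drops = ⌊78/18⌋ = 4
lr = 0.3·0.8^4 = 0.3·0.4096 = 0.12288

0.12288


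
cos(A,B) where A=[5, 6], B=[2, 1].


A·B = 5·2 + 6·1 = 16
‖A‖ = √61 = 7.8102, ‖B‖ = √5 = 2.2361
cos = 16/(√61·√5) = 16/√305 = 0.9162

0.9162


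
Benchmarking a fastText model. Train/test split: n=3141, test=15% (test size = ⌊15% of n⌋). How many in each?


Test = ⌊3141·15/100⌋ = 471
Train = 3141 - 471 = 2670

Train: 2670, Test: 471


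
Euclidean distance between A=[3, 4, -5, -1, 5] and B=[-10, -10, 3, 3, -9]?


d = √((3+ 10)² + (4+ 10)² + (-5-3)² + (-1-3)² + (5+ 9)²)
  = √(169 + 196 + 64 + 16 + 196)
  = √641 = 25.318

25.318


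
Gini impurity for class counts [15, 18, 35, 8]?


Probabilities: [15/76, 18/76, 35/76, 8/76] ≈ [0.1974, 0.2368, 0.4605, 0.1053]
Σpᵢ² = (225 + 324 + 1225 + 64)/76² = 1838/5776
Gini = 1 - Σpᵢ² = 1 - 1838/5776 = 0.6818

0.6818


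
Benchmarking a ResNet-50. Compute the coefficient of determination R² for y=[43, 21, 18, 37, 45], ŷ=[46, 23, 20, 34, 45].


ȳ = 32.8
SS_res = Σ(y-ŷ)² = 26
SS_tot = Σ(y-ȳ)² = 628.8
R² = 1 - SS_res/SS_tot = 1 - 0.0413 = 0.9587

0.9587


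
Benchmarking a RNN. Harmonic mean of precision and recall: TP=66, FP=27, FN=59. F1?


Precision = 66/93 = 0.7097
Recall = 66/125 = 0.528
F1 = 2·P·R/(P+R) = 2·TP/(2·TP+FP+FN) = 132/(132+27+59) = 132/218 = 0.6055

0.6055


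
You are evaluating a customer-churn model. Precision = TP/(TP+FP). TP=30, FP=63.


Precision = TP/(TP+FP)
= 30/(30+63)
= 30/93 = 32.26%

32.26%


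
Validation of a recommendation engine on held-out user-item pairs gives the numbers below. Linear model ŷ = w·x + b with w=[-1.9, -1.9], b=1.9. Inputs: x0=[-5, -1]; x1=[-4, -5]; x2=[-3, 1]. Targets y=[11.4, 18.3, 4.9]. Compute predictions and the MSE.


ŷ0 = (-1.9)·(-5) + (-1.9)·(-1) + 1.9 = 13.3
ŷ1 = (-1.9)·(-4) + (-1.9)·(-5) + 1.9 = 19.0
ŷ2 = (-1.9)·(-3) + (-1.9)·(1) + 1.9 = 5.7
errors² = [3.61, 0.49, 0.64]
MSE = 4.7400/3 = 1.58

1.58


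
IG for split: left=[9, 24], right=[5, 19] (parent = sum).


Parent = [14, 43], H_parent = 0.8043
H_left = 0.8454 (n=33), H_right = 0.7383 (n=24)
H_children = (33/57)·0.8454 + (24/57)·0.7383 = 0.8003
IG = 0.8043 - 0.8003 = 0.004

0.004


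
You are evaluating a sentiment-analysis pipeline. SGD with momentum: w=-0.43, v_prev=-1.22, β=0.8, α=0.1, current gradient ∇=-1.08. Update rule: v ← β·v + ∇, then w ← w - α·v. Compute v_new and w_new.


v_new = 0.8·-1.22 - 1.08 = -0.976 - 1.08 = -2.056
w_new = -0.43 - 0.1·-2.056 = -0.43 + 0.2056 = -0.2244

v_new=-2.056, w_new=-0.2244


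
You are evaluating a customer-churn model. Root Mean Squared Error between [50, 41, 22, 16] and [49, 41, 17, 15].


MSE = 27/4 = 6.75
RMSE = √(27/4) = 2.5981

2.5981


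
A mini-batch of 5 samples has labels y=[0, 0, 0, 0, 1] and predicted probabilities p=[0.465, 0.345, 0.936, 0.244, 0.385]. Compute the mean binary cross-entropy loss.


L[0] = -ln(1-0.465) = -ln(0.535) = 0.6255
L[1] = -ln(1-0.345) = -ln(0.655) = 0.4231
L[2] = -ln(1-0.936) = -ln(0.064) = 2.7489
L[3] = -ln(1-0.244) = -ln(0.756) = 0.2797
L[4] = -ln(0.385) = 0.9545
mean = (0.6255 + 0.4231 + 2.7489 + 0.2797 + 0.9545)/5 = 1.0063

1.0063


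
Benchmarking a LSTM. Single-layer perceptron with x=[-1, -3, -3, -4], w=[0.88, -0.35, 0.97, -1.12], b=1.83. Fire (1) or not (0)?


z = (-1)·(0.88) + (-3)·(-0.35) + (-3)·(0.97) + (-4)·(-1.12) + 1.83
  = 3.57
step(z) = 1 (z≥0)

1


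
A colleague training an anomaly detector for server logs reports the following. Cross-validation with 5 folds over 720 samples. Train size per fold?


Fold size = 720/5 = 144
Training per fold = 720 - 144 = 576

576


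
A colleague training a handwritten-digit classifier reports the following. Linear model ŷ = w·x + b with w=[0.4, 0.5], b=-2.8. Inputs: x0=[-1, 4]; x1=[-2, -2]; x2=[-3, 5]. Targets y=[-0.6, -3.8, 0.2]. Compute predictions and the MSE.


ŷ0 = (0.4)·(-1) + (0.5)·(4) - 2.8 = -1.2
ŷ1 = (0.4)·(-2) + (0.5)·(-2) - 2.8 = -4.6
ŷ2 = (0.4)·(-3) + (0.5)·(5) - 2.8 = -1.5
errors² = [0.36, 0.64, 2.89]
MSE = 3.8900/3 = 1.2967

1.2967


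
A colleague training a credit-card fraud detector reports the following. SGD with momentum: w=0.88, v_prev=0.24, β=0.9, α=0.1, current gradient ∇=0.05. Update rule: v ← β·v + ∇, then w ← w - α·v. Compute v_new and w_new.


v_new = 0.9·0.24 + 0.05 = 0.216 + 0.05 = 0.266
w_new = 0.88 - 0.1·0.266 = 0.88 - 0.0266 = 0.8534

v_new=0.266, w_new=0.8534


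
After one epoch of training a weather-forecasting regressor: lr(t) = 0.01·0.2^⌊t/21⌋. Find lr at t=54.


n_drops = ⌊54/21⌋ = 2
lr = 0.01·0.2^2 = 0.01·0.04 = 0.0004

0.0004


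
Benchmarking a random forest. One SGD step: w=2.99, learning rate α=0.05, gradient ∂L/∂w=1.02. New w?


w_new = w - α·∇
= 2.99 - 0.05·1.02
= 2.99 - 0.051
= 2.939

2.939


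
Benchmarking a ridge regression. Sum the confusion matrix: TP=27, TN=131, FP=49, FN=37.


Total = TP + TN + FP + FN
= 27 + 131 + 49 + 37
= 244
(Predicted positive: 76, predicted negative: 168)

244


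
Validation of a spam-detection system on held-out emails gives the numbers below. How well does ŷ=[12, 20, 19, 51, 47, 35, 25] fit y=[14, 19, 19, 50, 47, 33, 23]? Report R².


ȳ = 29.2857
SS_res = Σ(y-ŷ)² = 14
SS_tot = Σ(y-ȳ)² = 1241.43
R² = 1 - SS_res/SS_tot = 1 - 0.0113 = 0.9887

0.9887
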